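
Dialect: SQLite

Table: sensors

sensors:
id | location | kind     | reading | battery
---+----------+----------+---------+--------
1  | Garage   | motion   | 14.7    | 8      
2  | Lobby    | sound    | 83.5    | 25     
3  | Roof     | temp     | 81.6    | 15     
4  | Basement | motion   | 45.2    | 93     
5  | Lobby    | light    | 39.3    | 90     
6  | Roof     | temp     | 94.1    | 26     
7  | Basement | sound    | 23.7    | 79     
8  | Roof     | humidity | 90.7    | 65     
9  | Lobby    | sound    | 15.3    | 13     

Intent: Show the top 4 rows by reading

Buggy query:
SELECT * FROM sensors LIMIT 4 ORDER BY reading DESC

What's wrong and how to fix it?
Bug: LIMIT must come after ORDER BY

Fix: Sort with ORDER BY, then apply LIMIT

Corrected query:
SELECT * FROM sensors ORDER BY reading DESC LIMIT 4

Result:
id | location | kind     | reading | battery
---+----------+----------+---------+--------
6  | Roof     | temp     | 94.1    | 26     
8  | Roof     | humidity | 90.7    | 65     
2  | Lobby    | sound    | 83.5    | 25     
3  | Roof     | temp     | 81.6    | 15     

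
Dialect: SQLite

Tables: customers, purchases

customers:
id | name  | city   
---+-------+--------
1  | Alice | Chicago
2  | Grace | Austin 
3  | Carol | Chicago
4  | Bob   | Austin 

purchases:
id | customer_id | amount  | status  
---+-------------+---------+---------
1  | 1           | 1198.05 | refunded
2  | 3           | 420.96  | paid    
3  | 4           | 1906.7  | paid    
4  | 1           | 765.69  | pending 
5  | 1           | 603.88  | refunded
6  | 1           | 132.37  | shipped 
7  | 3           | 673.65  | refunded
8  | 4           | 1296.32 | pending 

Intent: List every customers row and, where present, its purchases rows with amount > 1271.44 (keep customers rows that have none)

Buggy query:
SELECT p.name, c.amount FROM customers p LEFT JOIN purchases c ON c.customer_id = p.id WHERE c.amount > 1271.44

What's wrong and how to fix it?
Bug: Filtering c.amount in WHERE discards the NULL rows produced by LEFT JOIN, turning it into an inner join

Fix: Put 'c.amount > 1271.44' in the JOIN's ON clause instead of WHERE

Corrected query:
SELECT p.name, c.amount FROM customers p LEFT JOIN purchases c ON c.customer_id = p.id AND c.amount > 1271.44

Result:
name  | amount 
------+--------
Alice | NULL   
Grace | NULL   
Carol | NULL   
Bob   | 1296.32
Bob   | 1906.7 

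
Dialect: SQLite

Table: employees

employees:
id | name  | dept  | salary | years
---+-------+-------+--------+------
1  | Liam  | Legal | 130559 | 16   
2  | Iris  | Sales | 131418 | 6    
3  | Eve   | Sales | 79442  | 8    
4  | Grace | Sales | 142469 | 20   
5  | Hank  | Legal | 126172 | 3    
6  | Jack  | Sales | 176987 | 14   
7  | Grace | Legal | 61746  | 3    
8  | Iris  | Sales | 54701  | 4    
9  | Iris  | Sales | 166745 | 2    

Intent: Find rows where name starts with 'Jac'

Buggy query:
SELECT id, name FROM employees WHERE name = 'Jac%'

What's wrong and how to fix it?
Bug: '=' compares the literal string including the % character; pattern matching needs LIKE

Fix: Use LIKE for wildcard pattern matching

Corrected query:
SELECT id, name FROM employees WHERE name LIKE 'Jac%'

Result:
id | name
---+-----
6  | Jack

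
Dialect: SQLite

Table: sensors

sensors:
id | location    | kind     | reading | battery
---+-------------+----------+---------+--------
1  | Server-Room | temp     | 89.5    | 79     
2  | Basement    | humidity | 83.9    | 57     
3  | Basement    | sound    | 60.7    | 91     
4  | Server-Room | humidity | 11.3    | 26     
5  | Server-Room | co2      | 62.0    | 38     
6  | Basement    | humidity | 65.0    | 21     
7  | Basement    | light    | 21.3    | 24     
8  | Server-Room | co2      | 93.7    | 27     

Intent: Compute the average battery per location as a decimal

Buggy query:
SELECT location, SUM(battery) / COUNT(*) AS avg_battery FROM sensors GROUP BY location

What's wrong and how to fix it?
Bug: Both operands are integers, so '/' performs integer division and truncates

Fix: Multiply by 1.0 (or CAST to REAL) to force floating-point division

Corrected query:
SELECT location, SUM(battery) * 1.0 / COUNT(*) AS avg_battery FROM sensors GROUP BY location

Result:
location    | avg_battery
------------+------------
Basement    | 48.25      
Server-Room | 42.5       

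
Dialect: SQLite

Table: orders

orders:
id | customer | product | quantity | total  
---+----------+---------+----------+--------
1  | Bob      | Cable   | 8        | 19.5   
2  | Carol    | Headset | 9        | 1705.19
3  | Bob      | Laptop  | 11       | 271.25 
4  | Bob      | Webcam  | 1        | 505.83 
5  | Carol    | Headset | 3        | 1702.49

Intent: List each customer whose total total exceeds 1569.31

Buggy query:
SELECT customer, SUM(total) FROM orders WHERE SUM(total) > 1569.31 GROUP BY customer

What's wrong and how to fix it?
Bug: WHERE runs before GROUP BY, so aggregates aren't available there

Fix: Use HAVING (which filters groups after aggregation) instead of WHERE

Corrected query:
SELECT customer, SUM(total) FROM orders GROUP BY customer HAVING SUM(total) > 1569.31

Result:
customer | SUM(total)
---------+-----------
Carol    | 3407.68   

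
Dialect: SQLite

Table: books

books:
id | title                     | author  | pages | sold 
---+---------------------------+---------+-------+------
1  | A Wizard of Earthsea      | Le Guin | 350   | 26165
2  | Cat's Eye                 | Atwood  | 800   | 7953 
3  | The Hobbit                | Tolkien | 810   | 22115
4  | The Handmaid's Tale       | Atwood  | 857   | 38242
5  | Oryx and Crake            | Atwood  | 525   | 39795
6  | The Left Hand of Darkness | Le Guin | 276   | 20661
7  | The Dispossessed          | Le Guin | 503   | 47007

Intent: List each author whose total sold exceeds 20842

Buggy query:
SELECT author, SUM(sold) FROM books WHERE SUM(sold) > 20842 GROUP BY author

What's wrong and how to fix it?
Bug: SUM(sold) is an aggregate, but WHERE filters rows before aggregation

Fix: Use HAVING (which filters groups after aggregation) instead of WHERE

Corrected query:
SELECT author, SUM(sold) FROM books GROUP BY author HAVING SUM(sold) > 20842

Result:
author  | SUM(sold)
--------+----------
Atwood  | 85990    
Le Guin | 93833    
Tolkien | 22115    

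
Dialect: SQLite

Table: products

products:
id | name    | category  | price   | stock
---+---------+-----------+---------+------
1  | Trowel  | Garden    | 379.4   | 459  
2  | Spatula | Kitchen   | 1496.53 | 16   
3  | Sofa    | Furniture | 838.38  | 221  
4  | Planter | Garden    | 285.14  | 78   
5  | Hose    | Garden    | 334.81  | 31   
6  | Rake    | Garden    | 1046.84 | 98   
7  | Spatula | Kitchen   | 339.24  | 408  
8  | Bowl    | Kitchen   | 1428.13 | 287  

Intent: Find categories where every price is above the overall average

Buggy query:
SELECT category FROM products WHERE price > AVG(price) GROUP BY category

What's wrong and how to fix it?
Bug: AVG() is an aggregate; it can't sit directly in WHERE

Fix: Use a subquery for AVG and a HAVING MIN(...) filter so the condition holds for every row in the group

Corrected query:
SELECT category FROM products GROUP BY category HAVING MIN(price) > (SELECT AVG(price) FROM products)

Result:
category 
---------
Furniture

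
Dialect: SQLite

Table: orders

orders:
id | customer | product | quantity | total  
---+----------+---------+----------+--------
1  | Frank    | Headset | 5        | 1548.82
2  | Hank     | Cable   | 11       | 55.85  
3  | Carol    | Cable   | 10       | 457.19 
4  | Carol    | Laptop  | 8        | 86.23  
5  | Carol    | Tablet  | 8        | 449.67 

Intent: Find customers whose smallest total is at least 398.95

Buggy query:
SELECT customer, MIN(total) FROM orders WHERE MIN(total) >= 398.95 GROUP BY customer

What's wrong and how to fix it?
Bug: MIN() in WHERE is a misuse of aggregate

Fix: Use HAVING for the per-group MIN condition

Corrected query:
SELECT customer, MIN(total) FROM orders GROUP BY customer HAVING MIN(total) >= 398.95

Result:
customer | MIN(total)
---------+-----------
Frank    | 1548.82   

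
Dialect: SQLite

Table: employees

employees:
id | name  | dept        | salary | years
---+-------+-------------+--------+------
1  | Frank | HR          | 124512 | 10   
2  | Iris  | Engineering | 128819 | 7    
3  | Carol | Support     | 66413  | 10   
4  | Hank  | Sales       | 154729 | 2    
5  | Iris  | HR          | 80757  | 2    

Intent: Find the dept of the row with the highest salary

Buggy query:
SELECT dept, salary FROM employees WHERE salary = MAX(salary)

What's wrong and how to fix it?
Bug: MAX(salary) is an aggregate and cannot be used directly in WHERE

Fix: Wrap MAX in a scalar subquery so WHERE compares against a single value

Corrected query:
SELECT dept, salary FROM employees WHERE salary = (SELECT MAX(salary) FROM employees)

Result:
dept  | salary
------+-------
Sales | 154729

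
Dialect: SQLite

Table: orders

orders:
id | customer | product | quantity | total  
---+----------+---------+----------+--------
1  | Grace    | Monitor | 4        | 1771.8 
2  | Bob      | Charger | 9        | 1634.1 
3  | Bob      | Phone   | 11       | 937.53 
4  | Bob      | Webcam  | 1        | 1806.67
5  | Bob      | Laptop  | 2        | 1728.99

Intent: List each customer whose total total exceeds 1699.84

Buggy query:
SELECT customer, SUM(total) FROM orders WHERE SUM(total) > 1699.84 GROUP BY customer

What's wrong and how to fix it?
Bug: WHERE runs before GROUP BY, so aggregates aren't available there

Fix: Use HAVING (which filters groups after aggregation) instead of WHERE

Corrected query:
SELECT customer, SUM(total) FROM orders GROUP BY customer HAVING SUM(total) > 1699.84

Result:
customer | SUM(total)
---------+-----------
Bob      | 6107.29   
Grace    | 1771.8    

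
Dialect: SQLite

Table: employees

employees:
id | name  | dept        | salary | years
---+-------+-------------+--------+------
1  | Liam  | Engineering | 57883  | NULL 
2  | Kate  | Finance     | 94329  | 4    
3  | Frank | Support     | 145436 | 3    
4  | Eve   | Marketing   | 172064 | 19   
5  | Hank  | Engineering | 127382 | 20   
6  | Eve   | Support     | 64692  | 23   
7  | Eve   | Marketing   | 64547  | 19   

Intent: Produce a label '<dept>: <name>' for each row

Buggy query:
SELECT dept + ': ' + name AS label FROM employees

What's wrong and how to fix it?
Bug: '+' is numeric addition; on text columns SQLite converts them to 0 instead of concatenating

Fix: Use the || operator for string concatenation

Corrected query:
SELECT dept || ': ' || name AS label FROM employees

Result:
label            
-----------------
Engineering: Liam
Finance: Kate    
Support: Frank   
Marketing: Eve   
Engineering: Hank
Support: Eve     
Marketing: Eve   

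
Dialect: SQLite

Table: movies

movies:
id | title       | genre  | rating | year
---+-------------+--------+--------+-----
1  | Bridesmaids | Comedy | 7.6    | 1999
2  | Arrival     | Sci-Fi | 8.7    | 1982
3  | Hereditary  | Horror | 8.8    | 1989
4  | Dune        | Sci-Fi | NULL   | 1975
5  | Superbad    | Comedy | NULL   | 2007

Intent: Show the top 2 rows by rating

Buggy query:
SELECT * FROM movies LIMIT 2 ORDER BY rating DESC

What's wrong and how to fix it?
Bug: ORDER BY cannot follow LIMIT; LIMIT is the final clause

Fix: Swap the clauses: ORDER BY first, then LIMIT

Corrected query:
SELECT * FROM movies ORDER BY rating DESC LIMIT 2

Result:
id | title      | genre  | rating | year
---+------------+--------+--------+-----
3  | Hereditary | Horror | 8.8    | 1989
2  | Arrival    | Sci-Fi | 8.7    | 1982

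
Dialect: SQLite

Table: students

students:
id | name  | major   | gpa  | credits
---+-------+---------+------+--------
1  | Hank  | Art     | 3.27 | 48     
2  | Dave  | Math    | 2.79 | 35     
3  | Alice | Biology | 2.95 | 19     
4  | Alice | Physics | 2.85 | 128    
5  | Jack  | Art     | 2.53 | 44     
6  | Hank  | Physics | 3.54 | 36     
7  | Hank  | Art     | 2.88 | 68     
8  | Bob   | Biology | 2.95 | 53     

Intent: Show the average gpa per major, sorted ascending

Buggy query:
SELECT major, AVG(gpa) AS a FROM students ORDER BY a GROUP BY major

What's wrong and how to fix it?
Bug: ORDER BY appears before GROUP BY; SQL clause order requires GROUP BY first

Fix: Move ORDER BY to the end, after GROUP BY

Corrected query:
SELECT major, AVG(gpa) AS a FROM students GROUP BY major ORDER BY a

Result:
major   | a       
--------+---------
Math    | 2.79    
Art     | 2.893333
Biology | 2.95    
Physics | 3.195   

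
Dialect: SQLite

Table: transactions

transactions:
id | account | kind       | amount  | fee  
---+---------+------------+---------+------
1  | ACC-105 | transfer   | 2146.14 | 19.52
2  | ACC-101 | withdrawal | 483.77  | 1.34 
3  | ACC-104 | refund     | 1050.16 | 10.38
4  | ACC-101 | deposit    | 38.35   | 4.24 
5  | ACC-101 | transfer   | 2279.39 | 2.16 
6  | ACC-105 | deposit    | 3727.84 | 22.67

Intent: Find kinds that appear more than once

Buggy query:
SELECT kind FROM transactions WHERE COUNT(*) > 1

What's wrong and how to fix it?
Bug: COUNT(*) is an aggregate and cannot be used in WHERE

Fix: GROUP BY kind, then filter groups with HAVING COUNT(*) > 1

Corrected query:
SELECT kind FROM transactions GROUP BY kind HAVING COUNT(*) > 1

Result:
kind    
--------
deposit 
transfer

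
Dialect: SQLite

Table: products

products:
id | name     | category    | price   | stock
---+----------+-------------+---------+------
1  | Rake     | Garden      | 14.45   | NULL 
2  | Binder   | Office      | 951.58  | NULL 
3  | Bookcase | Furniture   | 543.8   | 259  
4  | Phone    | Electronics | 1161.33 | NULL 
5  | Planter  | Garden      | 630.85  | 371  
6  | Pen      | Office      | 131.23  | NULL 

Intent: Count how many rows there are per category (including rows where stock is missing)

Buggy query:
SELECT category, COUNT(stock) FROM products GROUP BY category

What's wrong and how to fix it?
Bug: COUNT(column) counts non-NULL values only; rows with NULL stock aren't counted

Fix: Replace COUNT(stock) with COUNT(*)

Corrected query:
SELECT category, COUNT(*) FROM products GROUP BY category

Result:
category    | COUNT(*)
------------+---------
Electronics | 1       
Furniture   | 1       
Garden      | 2       
Office      | 2       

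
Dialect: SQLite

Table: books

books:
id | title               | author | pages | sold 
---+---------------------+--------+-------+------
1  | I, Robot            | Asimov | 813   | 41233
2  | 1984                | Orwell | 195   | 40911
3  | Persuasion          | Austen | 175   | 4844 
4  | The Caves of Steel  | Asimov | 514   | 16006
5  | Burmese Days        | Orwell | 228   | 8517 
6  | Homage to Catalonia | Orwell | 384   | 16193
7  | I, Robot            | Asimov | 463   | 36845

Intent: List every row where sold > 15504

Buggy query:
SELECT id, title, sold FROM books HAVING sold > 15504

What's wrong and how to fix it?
Bug: HAVING filters the output of aggregation, but this query has no GROUP BY and no aggregate functions, so SQLite rejects it (HAVING clause on a non-aggregate query); the condition here is per row

Fix: Replace HAVING with WHERE since the condition applies to individual rows

Corrected query:
SELECT id, title, sold FROM books WHERE sold > 15504

Result:
id | title               | sold 
---+---------------------+------
1  | I, Robot            | 41233
2  | 1984                | 40911
4  | The Caves of Steel  | 16006
6  | Homage to Catalonia | 16193
7  | I, Robot            | 36845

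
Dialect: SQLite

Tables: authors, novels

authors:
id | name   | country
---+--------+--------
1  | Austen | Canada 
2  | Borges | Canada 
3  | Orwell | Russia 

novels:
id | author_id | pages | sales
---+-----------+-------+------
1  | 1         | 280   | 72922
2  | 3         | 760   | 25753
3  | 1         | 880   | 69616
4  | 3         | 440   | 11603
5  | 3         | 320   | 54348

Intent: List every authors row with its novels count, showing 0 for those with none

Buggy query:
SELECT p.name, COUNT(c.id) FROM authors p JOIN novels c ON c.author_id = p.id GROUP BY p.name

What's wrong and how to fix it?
Bug: INNER JOIN drops authors rows that have no matching novels rows

Fix: Switch to LEFT JOIN to retain unmatched parent rows

Corrected query:
SELECT p.name, COUNT(c.id) FROM authors p LEFT JOIN novels c ON c.author_id = p.id GROUP BY p.name

Result:
name   | COUNT(c.id)
-------+------------
Austen | 2          
Borges | 0          
Orwell | 3          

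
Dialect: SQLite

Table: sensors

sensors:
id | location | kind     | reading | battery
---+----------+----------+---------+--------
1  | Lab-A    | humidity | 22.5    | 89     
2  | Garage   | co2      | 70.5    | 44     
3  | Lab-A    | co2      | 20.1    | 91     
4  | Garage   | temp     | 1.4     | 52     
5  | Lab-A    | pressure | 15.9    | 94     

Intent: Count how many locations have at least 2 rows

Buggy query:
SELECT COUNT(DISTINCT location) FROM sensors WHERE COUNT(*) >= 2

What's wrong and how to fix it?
Bug: WHERE filters individual rows, not groups, so a group-level COUNT is invalid there

Fix: Group first with HAVING COUNT(*) >= 2, then COUNT the resulting groups

Corrected query:
SELECT COUNT(*) FROM (SELECT location FROM sensors GROUP BY location HAVING COUNT(*) >= 2)

Result:
COUNT(*)
--------
2       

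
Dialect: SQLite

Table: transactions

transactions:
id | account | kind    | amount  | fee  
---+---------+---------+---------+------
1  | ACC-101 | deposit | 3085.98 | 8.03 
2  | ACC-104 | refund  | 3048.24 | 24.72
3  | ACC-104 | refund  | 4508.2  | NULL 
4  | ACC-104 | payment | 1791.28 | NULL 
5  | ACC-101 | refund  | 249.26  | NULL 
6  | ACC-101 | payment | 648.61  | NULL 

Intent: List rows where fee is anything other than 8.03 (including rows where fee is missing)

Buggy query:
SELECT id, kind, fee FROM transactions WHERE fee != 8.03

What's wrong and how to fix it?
Bug: Inequality against NULL is unknown, not true; rows with NULL are dropped

Fix: Add an explicit OR fee IS NULL to include the missing-value rows

Corrected query:
SELECT id, kind, fee FROM transactions WHERE fee != 8.03 OR fee IS NULL

Result:
id | kind    | fee  
---+---------+------
2  | refund  | 24.72
3  | refund  | NULL 
4  | payment | NULL 
5  | refund  | NULL 
6  | payment | NULL 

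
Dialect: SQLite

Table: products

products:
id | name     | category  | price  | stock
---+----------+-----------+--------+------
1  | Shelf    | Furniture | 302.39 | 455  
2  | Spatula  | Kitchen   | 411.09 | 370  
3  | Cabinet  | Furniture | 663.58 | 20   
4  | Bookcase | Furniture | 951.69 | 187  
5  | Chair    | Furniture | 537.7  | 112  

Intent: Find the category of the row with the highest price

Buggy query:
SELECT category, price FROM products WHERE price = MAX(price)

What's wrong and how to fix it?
Bug: WHERE is evaluated per row; an aggregate over the whole table isn't defined there

Fix: Use a subquery: WHERE price = (SELECT MAX(price) FROM products)

Corrected query:
SELECT category, price FROM products WHERE price = (SELECT MAX(price) FROM products)

Result:
category  | price 
----------+-------
Furniture | 951.69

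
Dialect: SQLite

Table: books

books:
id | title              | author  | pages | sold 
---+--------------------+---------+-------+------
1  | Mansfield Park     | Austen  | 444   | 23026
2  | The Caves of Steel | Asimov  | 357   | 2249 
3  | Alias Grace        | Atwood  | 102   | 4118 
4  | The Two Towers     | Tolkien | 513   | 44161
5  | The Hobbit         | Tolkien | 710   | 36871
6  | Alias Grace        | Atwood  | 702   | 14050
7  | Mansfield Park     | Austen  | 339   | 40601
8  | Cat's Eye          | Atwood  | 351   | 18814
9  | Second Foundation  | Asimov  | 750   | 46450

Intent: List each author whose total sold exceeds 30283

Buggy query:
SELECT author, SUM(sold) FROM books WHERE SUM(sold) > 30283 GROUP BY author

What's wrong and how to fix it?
Bug: WHERE runs before GROUP BY, so aggregates aren't available there

Fix: Move the aggregate condition to a HAVING clause

Corrected query:
SELECT author, SUM(sold) FROM books GROUP BY author HAVING SUM(sold) > 30283

Result:
author  | SUM(sold)
--------+----------
Asimov  | 48699    
Atwood  | 36982    
Austen  | 63627    
Tolkien | 81032    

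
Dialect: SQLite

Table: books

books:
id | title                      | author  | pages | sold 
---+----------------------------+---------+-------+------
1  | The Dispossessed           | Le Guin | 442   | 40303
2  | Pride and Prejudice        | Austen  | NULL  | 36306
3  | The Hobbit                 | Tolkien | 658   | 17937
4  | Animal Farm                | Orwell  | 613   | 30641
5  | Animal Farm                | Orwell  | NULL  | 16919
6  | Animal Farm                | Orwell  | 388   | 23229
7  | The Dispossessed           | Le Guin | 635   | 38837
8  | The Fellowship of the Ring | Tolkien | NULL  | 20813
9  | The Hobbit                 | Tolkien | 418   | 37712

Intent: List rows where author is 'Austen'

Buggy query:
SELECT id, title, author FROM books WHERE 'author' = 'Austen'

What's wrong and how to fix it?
Bug: 'author' in single quotes is a string literal, not the column; the comparison is literal-vs-literal and never true

Fix: Reference the column as author without single quotes

Corrected query:
SELECT id, title, author FROM books WHERE author = 'Austen'

Result:
id | title               | author
---+---------------------+-------
2  | Pride and Prejudice | Austen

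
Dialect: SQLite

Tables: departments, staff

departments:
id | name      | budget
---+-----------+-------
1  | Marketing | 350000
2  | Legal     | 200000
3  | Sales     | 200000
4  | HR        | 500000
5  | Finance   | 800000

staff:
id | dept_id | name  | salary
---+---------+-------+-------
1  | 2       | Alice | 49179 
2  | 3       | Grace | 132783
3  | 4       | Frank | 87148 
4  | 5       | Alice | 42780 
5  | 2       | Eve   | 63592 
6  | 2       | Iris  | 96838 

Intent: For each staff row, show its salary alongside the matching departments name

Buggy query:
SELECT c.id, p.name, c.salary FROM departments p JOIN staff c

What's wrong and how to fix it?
Bug: Missing join condition: each staff row is matched to all departments rows instead of just its own

Fix: Specify the join condition linking the foreign key to the parent id

Corrected query:
SELECT c.id, p.name, c.salary FROM departments p JOIN staff c ON c.dept_id = p.id

Result:
id | name    | salary
---+---------+-------
1  | Legal   | 49179 
2  | Sales   | 132783
3  | HR      | 87148 
4  | Finance | 42780 
5  | Legal   | 63592 
6  | Legal   | 96838 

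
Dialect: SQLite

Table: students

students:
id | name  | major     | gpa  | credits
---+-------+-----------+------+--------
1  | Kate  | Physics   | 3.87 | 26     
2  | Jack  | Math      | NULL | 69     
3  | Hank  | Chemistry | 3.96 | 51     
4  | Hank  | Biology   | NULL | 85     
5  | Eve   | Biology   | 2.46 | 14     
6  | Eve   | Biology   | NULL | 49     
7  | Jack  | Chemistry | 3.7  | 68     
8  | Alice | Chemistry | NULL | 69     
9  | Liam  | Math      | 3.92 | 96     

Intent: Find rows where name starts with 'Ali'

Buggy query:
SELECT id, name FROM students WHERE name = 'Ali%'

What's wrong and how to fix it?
Bug: Wildcards only work with LIKE; '=' treats '%' as a literal character

Fix: Replace '=' with LIKE so 'Ali%' is treated as a pattern

Corrected query:
SELECT id, name FROM students WHERE name LIKE 'Ali%'

Result:
id | name 
---+------
8  | Alice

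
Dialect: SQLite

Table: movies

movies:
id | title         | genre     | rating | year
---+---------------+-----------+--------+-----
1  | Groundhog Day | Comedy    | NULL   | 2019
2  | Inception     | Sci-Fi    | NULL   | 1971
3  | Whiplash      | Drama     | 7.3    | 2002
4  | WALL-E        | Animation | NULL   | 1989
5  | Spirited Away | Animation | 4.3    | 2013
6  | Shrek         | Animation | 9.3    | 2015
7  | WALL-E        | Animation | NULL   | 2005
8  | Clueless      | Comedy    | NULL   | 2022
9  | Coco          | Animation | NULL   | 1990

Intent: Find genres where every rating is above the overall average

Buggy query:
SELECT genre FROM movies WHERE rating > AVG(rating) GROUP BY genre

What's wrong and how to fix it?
Bug: AVG() is an aggregate; it can't sit directly in WHERE

Fix: Use a subquery for AVG and a HAVING MIN(...) filter so the condition holds for every row in the group

Corrected query:
SELECT genre FROM movies GROUP BY genre HAVING MIN(rating) > (SELECT AVG(rating) FROM movies)

Result:
genre
-----
Drama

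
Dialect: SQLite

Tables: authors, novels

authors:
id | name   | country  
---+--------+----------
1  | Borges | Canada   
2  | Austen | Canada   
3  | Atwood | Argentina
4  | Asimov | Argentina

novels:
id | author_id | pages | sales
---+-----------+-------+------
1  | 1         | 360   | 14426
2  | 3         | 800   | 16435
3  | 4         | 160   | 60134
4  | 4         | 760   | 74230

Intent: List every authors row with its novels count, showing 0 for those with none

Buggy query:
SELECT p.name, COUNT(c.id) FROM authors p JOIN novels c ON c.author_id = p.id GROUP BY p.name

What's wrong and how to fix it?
Bug: INNER JOIN drops authors rows that have no matching novels rows

Fix: Switch to LEFT JOIN to retain unmatched parent rows

Corrected query:
SELECT p.name, COUNT(c.id) FROM authors p LEFT JOIN novels c ON c.author_id = p.id GROUP BY p.name

Result:
name   | COUNT(c.id)
-------+------------
Asimov | 2          
Atwood | 1          
Austen | 0          
Borges | 1          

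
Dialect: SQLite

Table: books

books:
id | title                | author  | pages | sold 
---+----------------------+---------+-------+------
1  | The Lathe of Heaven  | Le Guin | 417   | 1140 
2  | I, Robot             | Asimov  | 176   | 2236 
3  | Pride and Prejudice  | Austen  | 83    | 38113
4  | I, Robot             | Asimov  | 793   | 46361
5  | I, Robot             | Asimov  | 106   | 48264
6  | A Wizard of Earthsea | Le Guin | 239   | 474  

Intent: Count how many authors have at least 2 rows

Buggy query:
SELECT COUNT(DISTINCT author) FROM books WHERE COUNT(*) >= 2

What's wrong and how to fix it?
Bug: WHERE filters individual rows, not groups, so a group-level COUNT is invalid there

Fix: Group first with HAVING COUNT(*) >= 2, then COUNT the resulting groups

Corrected query:
SELECT COUNT(*) FROM (SELECT author FROM books GROUP BY author HAVING COUNT(*) >= 2)

Result:
COUNT(*)
--------
2       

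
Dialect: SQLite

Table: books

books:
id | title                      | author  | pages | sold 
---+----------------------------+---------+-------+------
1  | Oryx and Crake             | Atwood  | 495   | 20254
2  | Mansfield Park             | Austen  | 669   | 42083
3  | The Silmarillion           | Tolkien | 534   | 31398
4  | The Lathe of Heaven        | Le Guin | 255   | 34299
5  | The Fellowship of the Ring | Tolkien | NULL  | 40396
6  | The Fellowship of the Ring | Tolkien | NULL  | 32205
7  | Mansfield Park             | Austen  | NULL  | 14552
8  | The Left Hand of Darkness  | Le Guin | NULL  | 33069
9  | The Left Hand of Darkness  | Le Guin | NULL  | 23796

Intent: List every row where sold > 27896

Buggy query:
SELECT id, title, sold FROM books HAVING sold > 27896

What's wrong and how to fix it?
Bug: HAVING filters the output of aggregation, but this query has no GROUP BY and no aggregate functions, so SQLite rejects it (HAVING clause on a non-aggregate query); the condition here is per row

Fix: Replace HAVING with WHERE since the condition applies to individual rows

Corrected query:
SELECT id, title, sold FROM books WHERE sold > 27896

Result:
id | title                      | sold 
---+----------------------------+------
2  | Mansfield Park             | 42083
3  | The Silmarillion           | 31398
4  | The Lathe of Heaven        | 34299
5  | The Fellowship of the Ring | 40396
6  | The Fellowship of the Ring | 32205
8  | The Left Hand of Darkness  | 33069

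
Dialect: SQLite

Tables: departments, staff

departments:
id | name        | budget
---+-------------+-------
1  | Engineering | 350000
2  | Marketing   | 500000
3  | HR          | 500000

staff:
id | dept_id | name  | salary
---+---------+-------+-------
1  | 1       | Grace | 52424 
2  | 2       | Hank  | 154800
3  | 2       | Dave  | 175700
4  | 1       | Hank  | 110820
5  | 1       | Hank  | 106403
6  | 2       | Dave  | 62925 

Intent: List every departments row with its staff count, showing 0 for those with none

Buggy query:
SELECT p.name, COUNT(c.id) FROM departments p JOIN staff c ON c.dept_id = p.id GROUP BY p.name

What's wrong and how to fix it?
Bug: An inner join excludes parents with zero children

Fix: Use LEFT JOIN so parents without children still appear (COUNT(c.id) gives 0)

Corrected query:
SELECT p.name, COUNT(c.id) FROM departments p LEFT JOIN staff c ON c.dept_id = p.id GROUP BY p.name

Result:
name        | COUNT(c.id)
------------+------------
Engineering | 3          
HR          | 0          
Marketing   | 3          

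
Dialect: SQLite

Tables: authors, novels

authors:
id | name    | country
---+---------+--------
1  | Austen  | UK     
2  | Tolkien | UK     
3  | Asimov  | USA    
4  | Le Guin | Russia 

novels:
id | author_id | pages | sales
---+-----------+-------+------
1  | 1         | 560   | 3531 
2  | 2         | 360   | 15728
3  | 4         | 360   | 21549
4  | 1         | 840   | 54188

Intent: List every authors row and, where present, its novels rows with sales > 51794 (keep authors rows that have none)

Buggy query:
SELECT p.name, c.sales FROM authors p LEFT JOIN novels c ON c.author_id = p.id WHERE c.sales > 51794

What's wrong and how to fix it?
Bug: Filtering c.sales in WHERE discards the NULL rows produced by LEFT JOIN, turning it into an inner join

Fix: Move the right-table condition into the ON clause so unmatched parents are kept

Corrected query:
SELECT p.name, c.sales FROM authors p LEFT JOIN novels c ON c.author_id = p.id AND c.sales > 51794

Result:
name    | sales
--------+------
Austen  | 54188
Tolkien | NULL 
Asimov  | NULL 
Le Guin | NULL 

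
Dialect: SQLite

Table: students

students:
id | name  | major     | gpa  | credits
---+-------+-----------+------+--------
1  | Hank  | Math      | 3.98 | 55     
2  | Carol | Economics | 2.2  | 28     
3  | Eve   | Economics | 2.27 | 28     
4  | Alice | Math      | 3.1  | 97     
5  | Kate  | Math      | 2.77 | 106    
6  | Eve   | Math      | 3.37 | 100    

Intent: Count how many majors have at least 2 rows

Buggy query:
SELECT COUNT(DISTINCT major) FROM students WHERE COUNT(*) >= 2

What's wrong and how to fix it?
Bug: COUNT(*) cannot appear in WHERE; the per-group count doesn't exist yet

Fix: Group first with HAVING COUNT(*) >= 2, then COUNT the resulting groups

Corrected query:
SELECT COUNT(*) FROM (SELECT major FROM students GROUP BY major HAVING COUNT(*) >= 2)

Result:
COUNT(*)
--------
2       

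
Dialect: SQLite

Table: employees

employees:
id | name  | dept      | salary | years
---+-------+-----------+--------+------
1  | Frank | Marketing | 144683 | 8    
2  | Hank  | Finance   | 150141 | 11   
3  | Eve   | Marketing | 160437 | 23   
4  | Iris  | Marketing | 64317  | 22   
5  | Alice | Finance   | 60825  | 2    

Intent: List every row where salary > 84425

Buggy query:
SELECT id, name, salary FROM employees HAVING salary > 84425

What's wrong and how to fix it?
Bug: HAVING filters the output of aggregation, but this query has no GROUP BY and no aggregate functions, so SQLite rejects it (HAVING clause on a non-aggregate query); the condition here is per row

Fix: Use WHERE for row-level filtering

Corrected query:
SELECT id, name, salary FROM employees WHERE salary > 84425

Result:
id | name  | salary
---+-------+-------
1  | Frank | 144683
2  | Hank  | 150141
3  | Eve   | 160437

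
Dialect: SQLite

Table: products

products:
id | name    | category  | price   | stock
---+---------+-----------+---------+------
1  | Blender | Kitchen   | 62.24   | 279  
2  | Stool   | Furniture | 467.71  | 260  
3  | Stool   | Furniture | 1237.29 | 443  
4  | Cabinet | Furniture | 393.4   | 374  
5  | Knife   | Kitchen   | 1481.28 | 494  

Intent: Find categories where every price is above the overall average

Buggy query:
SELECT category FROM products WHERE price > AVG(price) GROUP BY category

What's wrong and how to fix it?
Bug: WHERE evaluates per row before aggregation, so AVG() is unavailable

Fix: Use a subquery for AVG and a HAVING MIN(...) filter so the condition holds for every row in the group

Corrected query:
SELECT category FROM products GROUP BY category HAVING MIN(price) > (SELECT AVG(price) FROM products)

Result:
(no rows)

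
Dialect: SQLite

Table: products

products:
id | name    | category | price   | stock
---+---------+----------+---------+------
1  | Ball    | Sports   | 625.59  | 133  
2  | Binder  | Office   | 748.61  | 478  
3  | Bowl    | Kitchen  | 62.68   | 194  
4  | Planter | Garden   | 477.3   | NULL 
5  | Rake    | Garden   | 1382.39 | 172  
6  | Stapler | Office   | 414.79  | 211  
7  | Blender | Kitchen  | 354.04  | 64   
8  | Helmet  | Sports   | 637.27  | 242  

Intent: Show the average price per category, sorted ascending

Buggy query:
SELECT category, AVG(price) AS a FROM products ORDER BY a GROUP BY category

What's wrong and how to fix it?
Bug: ORDER BY appears before GROUP BY; SQL clause order requires GROUP BY first

Fix: Reorder: SELECT … FROM … GROUP BY … ORDER BY …

Corrected query:
SELECT category, AVG(price) AS a FROM products GROUP BY category ORDER BY a

Result:
category | a      
---------+--------
Kitchen  | 208.36 
Office   | 581.7  
Sports   | 631.43 
Garden   | 929.845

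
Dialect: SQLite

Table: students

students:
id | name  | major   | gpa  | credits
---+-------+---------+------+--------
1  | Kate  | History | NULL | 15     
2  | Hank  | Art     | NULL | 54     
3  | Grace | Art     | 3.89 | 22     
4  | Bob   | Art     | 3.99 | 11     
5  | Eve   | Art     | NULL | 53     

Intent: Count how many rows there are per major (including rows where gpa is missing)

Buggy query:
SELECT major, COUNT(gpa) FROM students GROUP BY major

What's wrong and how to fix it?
Bug: COUNT(gpa) skips NULLs, so groups with missing gpa are undercounted

Fix: Replace COUNT(gpa) with COUNT(*)

Corrected query:
SELECT major, COUNT(*) FROM students GROUP BY major

Result:
major   | COUNT(*)
--------+---------
Art     | 4       
History | 1       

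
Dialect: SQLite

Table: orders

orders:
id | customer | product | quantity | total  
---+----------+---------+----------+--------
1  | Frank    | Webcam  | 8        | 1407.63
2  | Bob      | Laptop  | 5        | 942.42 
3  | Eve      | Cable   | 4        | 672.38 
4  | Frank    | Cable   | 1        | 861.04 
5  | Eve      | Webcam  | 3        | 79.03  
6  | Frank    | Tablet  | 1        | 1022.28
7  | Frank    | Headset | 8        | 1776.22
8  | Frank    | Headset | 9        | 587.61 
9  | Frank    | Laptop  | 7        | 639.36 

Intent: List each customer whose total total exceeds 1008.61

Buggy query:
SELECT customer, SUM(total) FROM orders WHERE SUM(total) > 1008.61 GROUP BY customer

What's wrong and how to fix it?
Bug: Aggregate functions cannot appear in a WHERE clause

Fix: Move the aggregate condition to a HAVING clause

Corrected query:
SELECT customer, SUM(total) FROM orders GROUP BY customer HAVING SUM(total) > 1008.61

Result:
customer | SUM(total)
---------+-----------
Frank    | 6294.14   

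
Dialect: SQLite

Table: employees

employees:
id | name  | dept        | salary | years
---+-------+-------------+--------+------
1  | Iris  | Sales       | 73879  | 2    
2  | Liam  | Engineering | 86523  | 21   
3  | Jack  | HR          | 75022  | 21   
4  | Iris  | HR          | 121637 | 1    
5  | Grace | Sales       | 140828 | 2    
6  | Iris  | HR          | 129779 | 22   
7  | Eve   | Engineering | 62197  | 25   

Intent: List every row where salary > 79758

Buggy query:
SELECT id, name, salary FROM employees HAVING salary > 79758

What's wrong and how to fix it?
Bug: This is a non-aggregate query (no GROUP BY, no aggregates), so in SQLite the HAVING clause is invalid here; a row-level condition belongs in WHERE

Fix: Use WHERE for row-level filtering

Corrected query:
SELECT id, name, salary FROM employees WHERE salary > 79758

Result:
id | name  | salary
---+-------+-------
2  | Liam  | 86523 
4  | Iris  | 121637
5  | Grace | 140828
6  | Iris  | 129779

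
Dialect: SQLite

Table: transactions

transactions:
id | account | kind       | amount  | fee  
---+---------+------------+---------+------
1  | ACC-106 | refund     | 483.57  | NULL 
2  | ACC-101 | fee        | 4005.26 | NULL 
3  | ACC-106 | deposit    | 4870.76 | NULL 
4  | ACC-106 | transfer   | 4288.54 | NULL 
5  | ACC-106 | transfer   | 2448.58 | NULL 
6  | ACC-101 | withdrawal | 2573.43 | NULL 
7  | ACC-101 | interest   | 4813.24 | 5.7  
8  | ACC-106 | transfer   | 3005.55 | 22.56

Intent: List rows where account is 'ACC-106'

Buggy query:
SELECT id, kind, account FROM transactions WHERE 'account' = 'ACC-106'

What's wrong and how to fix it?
Bug: 'account' in single quotes is a string literal, not the column; the comparison is literal-vs-literal and never true

Fix: Reference the column as account without single quotes

Corrected query:
SELECT id, kind, account FROM transactions WHERE account = 'ACC-106'

Result:
id | kind     | account
---+----------+--------
1  | refund   | ACC-106
3  | deposit  | ACC-106
4  | transfer | ACC-106
5  | transfer | ACC-106
8  | transfer | ACC-106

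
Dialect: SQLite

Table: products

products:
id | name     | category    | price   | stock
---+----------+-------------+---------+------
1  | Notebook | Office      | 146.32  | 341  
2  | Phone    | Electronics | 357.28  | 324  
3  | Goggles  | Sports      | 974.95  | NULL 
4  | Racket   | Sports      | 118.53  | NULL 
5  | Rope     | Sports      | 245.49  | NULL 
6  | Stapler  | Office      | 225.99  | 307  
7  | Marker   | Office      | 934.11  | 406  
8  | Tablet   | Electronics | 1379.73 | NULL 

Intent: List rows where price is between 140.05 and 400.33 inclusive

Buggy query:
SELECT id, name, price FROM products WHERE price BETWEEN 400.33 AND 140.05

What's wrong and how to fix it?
Bug: The bounds are reversed; BETWEEN a AND b requires a <= b to match anything

Fix: Write BETWEEN 140.05 AND 400.33

Corrected query:
SELECT id, name, price FROM products WHERE price BETWEEN 140.05 AND 400.33

Result:
id | name     | price 
---+----------+-------
1  | Notebook | 146.32
2  | Phone    | 357.28
5  | Rope     | 245.49
6  | Stapler  | 225.99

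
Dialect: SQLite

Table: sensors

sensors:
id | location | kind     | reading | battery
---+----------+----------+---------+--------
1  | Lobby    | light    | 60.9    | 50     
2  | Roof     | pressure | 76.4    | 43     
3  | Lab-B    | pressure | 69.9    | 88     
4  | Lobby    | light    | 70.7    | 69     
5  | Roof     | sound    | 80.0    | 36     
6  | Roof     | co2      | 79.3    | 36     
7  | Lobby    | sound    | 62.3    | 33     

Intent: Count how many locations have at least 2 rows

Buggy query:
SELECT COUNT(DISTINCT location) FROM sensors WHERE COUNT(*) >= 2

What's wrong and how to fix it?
Bug: WHERE filters individual rows, not groups, so a group-level COUNT is invalid there

Fix: Use a subquery that GROUPs and filters with HAVING, then count its rows

Corrected query:
SELECT COUNT(*) FROM (SELECT location FROM sensors GROUP BY location HAVING COUNT(*) >= 2)

Result:
COUNT(*)
--------
2       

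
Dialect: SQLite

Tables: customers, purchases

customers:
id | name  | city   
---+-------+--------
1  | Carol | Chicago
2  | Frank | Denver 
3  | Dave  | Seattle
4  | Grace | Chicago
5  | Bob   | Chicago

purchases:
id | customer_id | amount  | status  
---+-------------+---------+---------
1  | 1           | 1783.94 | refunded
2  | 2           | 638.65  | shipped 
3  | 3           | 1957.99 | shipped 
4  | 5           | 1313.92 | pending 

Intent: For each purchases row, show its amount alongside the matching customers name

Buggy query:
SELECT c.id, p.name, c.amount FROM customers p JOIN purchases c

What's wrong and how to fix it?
Bug: Missing join condition: each purchases row is matched to all customers rows instead of just its own

Fix: Specify the join condition linking the foreign key to the parent id

Corrected query:
SELECT c.id, p.name, c.amount FROM customers p JOIN purchases c ON c.customer_id = p.id

Result:
id | name  | amount 
---+-------+--------
1  | Carol | 1783.94
2  | Frank | 638.65 
3  | Dave  | 1957.99
4  | Bob   | 1313.92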